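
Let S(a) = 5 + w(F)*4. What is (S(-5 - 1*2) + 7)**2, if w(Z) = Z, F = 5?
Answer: 1024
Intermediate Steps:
S(a) = 25 (S(a) = 5 + 5*4 = 5 + 20 = 25)
(S(-5 - 1*2) + 7)**2 = (25 + 7)**2 = 32**2 = 1024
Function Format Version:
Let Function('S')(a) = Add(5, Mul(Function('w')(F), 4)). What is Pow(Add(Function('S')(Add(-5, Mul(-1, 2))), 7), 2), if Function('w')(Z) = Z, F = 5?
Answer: 1024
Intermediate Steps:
Function('S')(a) = 25 (Function('S')(a) = Add(5, Mul(5, 4)) = Add(5, 20) = 25)
Pow(Add(Function('S')(Add(-5, Mul(-1, 2))), 7), 2) = Pow(Add(25, 7), 2) = Pow(32, 2) = 1024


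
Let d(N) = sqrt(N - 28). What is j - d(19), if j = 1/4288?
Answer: 1/4288 - 3*I ≈ 0.00023321 - 3.0*I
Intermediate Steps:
j = 1/4288 ≈ 0.00023321
d(N) = sqrt(-28 + N)
j - d(19) = 1/4288 - sqrt(-28 + 19) = 1/4288 - sqrt(-9) = 1/4288 - 3*I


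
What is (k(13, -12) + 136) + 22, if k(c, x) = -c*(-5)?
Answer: 223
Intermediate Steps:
k(c, x) = 5*c (k(c, x) = -(-5)*c = 5*c)
(k(13, -12) + 136) + 22 = (5*13 + 136) + 22 = (65 + 136) + 22 = 201 + 22 = 223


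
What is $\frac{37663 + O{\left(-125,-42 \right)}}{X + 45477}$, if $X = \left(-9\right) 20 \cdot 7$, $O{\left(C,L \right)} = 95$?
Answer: $\frac{12586}{14739} \approx 0.85392$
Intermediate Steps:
$X = -1260$ ($X = \left(-180\right) 7 = -1260$)
$\frac{37663 + O{\left(-125,-42 \right)}}{X + 45477} = \frac{37663 + 95}{-1260 + 45477} = \frac{37758}{44217} = 37758 \cdot \frac{1}{44217} = \frac{12586}{14739}$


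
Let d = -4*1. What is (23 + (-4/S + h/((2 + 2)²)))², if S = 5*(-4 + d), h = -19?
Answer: 3073009/6400 ≈ 480.16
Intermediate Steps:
d = -4
S = -40 (S = 5*(-4 - 4) = 5*(-8) = -40)
(23 + (-4/S + h/((2 + 2)²)))² = (23 + (-4/(-40) - 19/(2 + 2)²))² = (23 + (-4*(-1/40) - 19/(4²)))² = (23 + (⅒ - 19/16))² = (23 - 87/80)² = (1753/80)² = 3073009/6400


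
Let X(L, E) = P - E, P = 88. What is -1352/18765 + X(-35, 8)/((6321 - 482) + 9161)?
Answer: -31298/469125 ≈ -0.066716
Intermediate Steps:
X(L, E) = 88 - E
-1352/18765 + X(-35, 8)/((6321 - 482) + 9161) = -1352/18765 + (88 - 1*8)/((6321 - 482) + 9161) = -1352*1/18765 + (88 - 8)/(5839 + 9161) = -1352/18765 + 80/15000 = -1352/18765 + 80*(1/15000) = -1352/18765 + 2/375 = -31298/469125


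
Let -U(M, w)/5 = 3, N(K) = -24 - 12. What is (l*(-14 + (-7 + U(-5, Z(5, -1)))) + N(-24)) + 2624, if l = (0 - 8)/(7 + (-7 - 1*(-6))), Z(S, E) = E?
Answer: 2636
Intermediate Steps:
N(K) = -36
U(M, w) = -15 (U(M, w) = -5*3 = -15)
l = -4/3 (l = -8/(7 + (-7 + 6)) = -8/(7 - 1) = -8/6 = -8*⅙ = -4/3 ≈ -1.3333)
(l*(-14 + (-7 + U(-5, Z(5, -1)))) + N(-24)) + 2624 = (-4*(-14 + (-7 - 15))/3 - 36) + 2624 = (-4*(-14 - 22)/3 - 36) + 2624 = (-4/3*(-36) - 36) + 2624 = (48 - 36) + 2624 = 12 + 2624 = 2636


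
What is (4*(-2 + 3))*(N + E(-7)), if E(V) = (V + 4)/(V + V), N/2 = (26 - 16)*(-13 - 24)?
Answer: -20714/7 ≈ -2959.1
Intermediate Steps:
N = -740 (N = 2*((26 - 16)*(-13 - 24)) = 2*(10*(-37)) = 2*(-370) = -740)
E(V) = (4 + V)/(2*V) (E(V) = (4 + V)/((2*V)) = (4 + V)*(1/(2*V)) = (4 + V)/(2*V))
(4*(-2 + 3))*(N + E(-7)) = (4*(-2 + 3))*(-740 + (½)*(4 - 7)/(-7)) = (4*1)*(-740 + (½)*(-⅐)*(-3)) = 4*(-740 + 3/14) = 4*(-10357/14) = -20714/7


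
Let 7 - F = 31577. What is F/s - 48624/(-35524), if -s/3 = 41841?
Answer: 1806230758/1114769763 ≈ 1.6203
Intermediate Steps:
F = -31570 (F = 7 - 1*31577 = 7 - 31577 = -31570)
s = -125523 (s = -3*41841 = -125523)
F/s - 48624/(-35524) = -31570/(-125523) - 48624/(-35524) = -31570*(-1/125523) - 48624*(-1/35524) = 31570/125523 + 12156/8881 = 1806230758/1114769763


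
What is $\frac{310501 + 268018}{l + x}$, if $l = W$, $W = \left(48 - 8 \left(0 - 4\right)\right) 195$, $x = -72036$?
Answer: $- \frac{578519}{56436} \approx -10.251$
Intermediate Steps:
$W = 15600$ ($W = \left(48 - -32\right) 195 = \left(48 + 32\right) 195 = 80 \cdot 195 = 15600$)
$l = 15600$
$\frac{310501 + 268018}{l + x} = \frac{310501 + 268018}{15600 - 72036} = \frac{578519}{-56436} = 578519 \left(- \frac{1}{56436}\right) = - \frac{578519}{56436}$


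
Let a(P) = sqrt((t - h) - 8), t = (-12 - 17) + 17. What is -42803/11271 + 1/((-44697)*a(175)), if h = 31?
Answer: -42803/11271 + I*sqrt(51)/2279547 ≈ -3.7976 + 3.1328e-6*I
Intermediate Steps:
t = -12 (t = -29 + 17 = -12)
a(P) = I*sqrt(51) (a(P) = sqrt((-12 - 1*31) - 8) = sqrt((-12 - 31) - 8) = sqrt(-43 - 8) = sqrt(-51) = I*sqrt(51))
-42803/11271 + 1/((-44697)*a(175)) = -42803/11271 + 1/((-44697)*((I*sqrt(51)))) = -42803*1/11271 - (-1)*I*sqrt(51)/2279547 = -42803/11271 + I*sqrt(51)/2279547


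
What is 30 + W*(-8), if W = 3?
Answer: 6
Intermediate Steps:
30 + W*(-8) = 30 + 3*(-8) = 30 - 24 = 6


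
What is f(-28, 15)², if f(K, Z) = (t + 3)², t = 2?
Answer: 625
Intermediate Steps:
f(K, Z) = 25 (f(K, Z) = (2 + 3)² = 5² = 25)
f(-28, 15)² = 25² = 625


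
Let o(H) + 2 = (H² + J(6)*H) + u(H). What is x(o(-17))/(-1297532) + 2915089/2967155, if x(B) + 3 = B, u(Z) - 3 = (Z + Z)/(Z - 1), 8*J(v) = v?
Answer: 136137668884673/138599228212560 ≈ 0.98224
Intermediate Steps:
J(v) = v/8
u(Z) = 3 + 2*Z/(-1 + Z) (u(Z) = 3 + (Z + Z)/(Z - 1) = 3 + (2*Z)/(-1 + Z) = 3 + 2*Z/(-1 + Z))
o(H) = -2 + H² + 3*H/4 + (-3 + 5*H)/(-1 + H) (o(H) = -2 + ((H² + ((⅛)*6)*H) + (-3 + 5*H)/(-1 + H)) = -2 + ((H² + 3*H/4) + (-3 + 5*H)/(-1 + H)) = -2 + (H² + 3*H/4 + (-3 + 5*H)/(-1 + H)) = -2 + H² + 3*H/4 + (-3 + 5*H)/(-1 + H))
x(B) = -3 + B
x(o(-17))/(-1297532) + 2915089/2967155 = (-3 + (-4 - 1*(-17)² + 4*(-17)³ + 9*(-17))/(4*(-1 - 17)))/(-1297532) + 2915089/2967155 = (-3 + (¼)*(-4 - 1*289 + 4*(-4913) - 153)/(-18))*(-1/1297532) + 2915089*(1/2967155) = (-3 + (¼)*(-1/18)*(-4 - 289 - 19652 - 153))*(-1/1297532) + 2915089/2967155 = (-3 + (¼)*(-1/18)*(-20098))*(-1/1297532) + 2915089/2967155 = (-3 + 10049/36)*(-1/1297532) + 2915089/2967155 = (9941/36)*(-1/1297532) + 2915089/2967155 = -9941/46711152 + 2915089/2967155 = 136137668884673/138599228212560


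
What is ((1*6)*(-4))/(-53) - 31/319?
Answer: 6013/16907 ≈ 0.35565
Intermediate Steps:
((1*6)*(-4))/(-53) - 31/319 = (6*(-4))*(-1/53) - 31*1/319 = -24*(-1/53) - 31/319 = 24/53 - 31/319 = 6013/16907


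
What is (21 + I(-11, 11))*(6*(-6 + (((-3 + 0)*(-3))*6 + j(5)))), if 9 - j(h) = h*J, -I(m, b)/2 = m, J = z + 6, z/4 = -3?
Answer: 22446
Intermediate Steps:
z = -12 (z = 4*(-3) = -12)
J = -6 (J = -12 + 6 = -6)
I(m, b) = -2*m
j(h) = 9 + 6*h (j(h) = 9 - h*(-6) = 9 - (-6)*h = 9 + 6*h)
(21 + I(-11, 11))*(6*(-6 + (((-3 + 0)*(-3))*6 + j(5)))) = (21 - 2*(-11))*(6*(-6 + (((-3 + 0)*(-3))*6 + (9 + 6*5)))) = (21 + 22)*(6*(-6 + (-3*(-3)*6 + (9 + 30)))) = 43*(6*(-6 + (9*6 + 39))) = 43*(6*(-6 + (54 + 39))) = 43*(6*(-6 + 93)) = 43*(6*87) = 43*522 = 22446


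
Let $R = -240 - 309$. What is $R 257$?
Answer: $-141093$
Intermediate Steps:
$R = -549$ ($R = -240 - 309 = -549$)
$R 257 = \left(-549\right) 257 = -141093$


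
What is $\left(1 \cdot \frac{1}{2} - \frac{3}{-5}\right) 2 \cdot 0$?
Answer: $0$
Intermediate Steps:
$\left(1 \cdot \frac{1}{2} - \frac{3}{-5}\right) 2 \cdot 0 = \left(1 \cdot \frac{1}{2} - - \frac{3}{5}\right) 2 \cdot 0 = \left(\frac{1}{2} + \frac{3}{5}\right) 2 \cdot 0 = \frac{11}{10} \cdot 2 \cdot 0 = \frac{11}{5} \cdot 0 = 0$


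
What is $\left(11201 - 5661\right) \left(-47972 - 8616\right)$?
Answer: $-313497520$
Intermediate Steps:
$\left(11201 - 5661\right) \left(-47972 - 8616\right) = \left(11201 - 5661\right) \left(-56588\right) = 5540 \left(-56588\right) = -313497520$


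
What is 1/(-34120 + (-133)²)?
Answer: -1/16431 ≈ -6.0861e-5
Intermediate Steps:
1/(-34120 + (-133)²) = 1/(-34120 + 17689) = 1/(-16431) = -1/16431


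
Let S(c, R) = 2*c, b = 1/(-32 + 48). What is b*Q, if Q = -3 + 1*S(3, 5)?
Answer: 3/16 ≈ 0.18750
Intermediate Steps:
b = 1/16 ≈ 0.062500
Q = 3 (Q = -3 + 1*(2*3) = -3 + 1*6 = -3 + 6 = 3)
b*Q = (1/16)*3 = 3/16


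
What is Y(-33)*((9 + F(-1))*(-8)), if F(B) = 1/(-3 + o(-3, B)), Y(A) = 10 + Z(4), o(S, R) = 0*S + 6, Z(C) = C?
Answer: -3136/3 ≈ -1045.3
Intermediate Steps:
o(S, R) = 6 (o(S, R) = 0 + 6 = 6)
Y(A) = 14 (Y(A) = 10 + 4 = 14)
F(B) = ⅓ (F(B) = 1/(-3 + 6) = 1/3 = ⅓)
Y(-33)*((9 + F(-1))*(-8)) = 14*((9 + ⅓)*(-8)) = 14*((28/3)*(-8)) = 14*(-224/3) = -3136/3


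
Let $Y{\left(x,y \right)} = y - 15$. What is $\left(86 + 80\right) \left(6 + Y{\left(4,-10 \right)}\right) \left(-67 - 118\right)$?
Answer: $583490$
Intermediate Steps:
$Y{\left(x,y \right)} = -15 + y$
$\left(86 + 80\right) \left(6 + Y{\left(4,-10 \right)}\right) \left(-67 - 118\right) = \left(86 + 80\right) \left(6 - 25\right) \left(-67 - 118\right) = 166 \left(6 - 25\right) \left(-185\right) = 166 \left(\left(-19\right) \left(-185\right)\right) = 166 \cdot 3515 = 583490$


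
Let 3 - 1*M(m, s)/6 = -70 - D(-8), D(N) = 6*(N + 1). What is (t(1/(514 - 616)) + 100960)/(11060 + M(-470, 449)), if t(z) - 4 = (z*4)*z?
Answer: 262607365/29250846 ≈ 8.9778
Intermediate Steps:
D(N) = 6 + 6*N (D(N) = 6*(1 + N) = 6 + 6*N)
M(m, s) = 186 (M(m, s) = 18 - 6*(-70 - (6 + 6*(-8))) = 18 - 6*(-70 - (6 - 48)) = 18 - 6*(-70 - 1*(-42)) = 18 - 6*(-70 + 42) = 18 - 6*(-28) = 18 + 168 = 186)
t(z) = 4 + 4*z² (t(z) = 4 + (z*4)*z = 4 + (4*z)*z = 4 + 4*z²)
(t(1/(514 - 616)) + 100960)/(11060 + M(-470, 449)) = ((4 + 4*(1/(514 - 616))²) + 100960)/(11060 + 186) = ((4 + 4*(1/(-102))²) + 100960)/11246 = ((4 + 4*(-1/102)²) + 100960)*(1/11246) = ((4 + 4*(1/10404)) + 100960)*(1/11246) = ((4 + 1/2601) + 100960)*(1/11246) = (10405/2601 + 100960)*(1/11246) = (262607365/2601)*(1/11246) = 262607365/29250846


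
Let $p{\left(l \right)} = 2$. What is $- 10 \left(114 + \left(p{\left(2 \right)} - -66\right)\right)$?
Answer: $-1820$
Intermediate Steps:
$- 10 \left(114 + \left(p{\left(2 \right)} - -66\right)\right) = - 10 \left(114 + \left(2 - -66\right)\right) = - 10 \left(114 + \left(2 + 66\right)\right) = - 10 \left(114 + 68\right) = \left(-10\right) 182 = -1820$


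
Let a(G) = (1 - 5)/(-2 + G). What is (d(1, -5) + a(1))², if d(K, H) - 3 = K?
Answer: 64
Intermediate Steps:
d(K, H) = 3 + K
a(G) = -4/(-2 + G)
(d(1, -5) + a(1))² = ((3 + 1) - 4/(-2 + 1))² = (4 - 4/(-1))² = (4 - 4*(-1))² = (4 + 4)² = 8² = 64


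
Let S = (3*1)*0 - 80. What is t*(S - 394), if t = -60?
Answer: 28440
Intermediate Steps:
S = -80 (S = 3*0 - 80 = 0 - 80 = -80)
t*(S - 394) = -60*(-80 - 394) = -60*(-474) = 28440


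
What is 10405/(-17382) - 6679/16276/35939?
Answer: -3043224857899/5083741038324 ≈ -0.59862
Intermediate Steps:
10405/(-17382) - 6679/16276/35939 = 10405*(-1/17382) - 6679*1/16276*(1/35939) = -10405/17382 - 6679/16276*1/35939 = -10405/17382 - 6679/584943164 = -3043224857899/5083741038324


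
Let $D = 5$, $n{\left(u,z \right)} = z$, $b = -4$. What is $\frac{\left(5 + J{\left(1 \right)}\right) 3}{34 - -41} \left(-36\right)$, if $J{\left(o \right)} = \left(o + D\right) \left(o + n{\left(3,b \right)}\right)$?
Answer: $\frac{468}{25} \approx 18.72$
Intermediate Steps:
$J{\left(o \right)} = \left(-4 + o\right) \left(5 + o\right)$ ($J{\left(o \right)} = \left(o + 5\right) \left(o - 4\right) = \left(5 + o\right) \left(-4 + o\right) = \left(-4 + o\right) \left(5 + o\right)$)
$\frac{\left(5 + J{\left(1 \right)}\right) 3}{34 - -41} \left(-36\right) = \frac{\left(5 + \left(-20 + 1 + 1^{2}\right)\right) 3}{34 - -41} \left(-36\right) = \frac{\left(5 + \left(-20 + 1 + 1\right)\right) 3}{34 + 41} \left(-36\right) = \frac{\left(5 - 18\right) 3}{75} \left(-36\right) = \frac{\left(-13\right) 3}{75} \left(-36\right) = \frac{1}{75} \left(-39\right) \left(-36\right) = \left(- \frac{13}{25}\right) \left(-36\right) = \frac{468}{25}$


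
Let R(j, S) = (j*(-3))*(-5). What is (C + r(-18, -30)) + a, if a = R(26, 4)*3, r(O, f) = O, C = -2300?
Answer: -1148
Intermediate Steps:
R(j, S) = 15*j (R(j, S) = -3*j*(-5) = 15*j)
a = 1170 (a = (15*26)*3 = 390*3 = 1170)
(C + r(-18, -30)) + a = (-2300 - 18) + 1170 = -2318 + 1170 = -1148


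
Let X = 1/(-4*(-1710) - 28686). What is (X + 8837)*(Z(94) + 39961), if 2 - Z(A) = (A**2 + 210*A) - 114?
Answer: 2220303714601/21846 ≈ 1.0163e+8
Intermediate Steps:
Z(A) = 116 - A**2 - 210*A (Z(A) = 2 - ((A**2 + 210*A) - 114) = 2 - (-114 + A**2 + 210*A) = 2 + (114 - A**2 - 210*A) = 116 - A**2 - 210*A)
X = -1/21846 (X = 1/(6840 - 28686) = 1/(-21846) = -1/21846 ≈ -4.5775e-5)
(X + 8837)*(Z(94) + 39961) = (-1/21846 + 8837)*((116 - 1*94**2 - 210*94) + 39961) = 193053101*((116 - 1*8836 - 19740) + 39961)/21846 = 193053101*((116 - 8836 - 19740) + 39961)/21846 = 193053101*(-28460 + 39961)/21846 = (193053101/21846)*11501 = 2220303714601/21846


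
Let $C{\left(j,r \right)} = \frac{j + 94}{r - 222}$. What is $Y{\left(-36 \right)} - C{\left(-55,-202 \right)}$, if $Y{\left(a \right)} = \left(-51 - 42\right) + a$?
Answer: $- \frac{54657}{424} \approx -128.91$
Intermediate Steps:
$Y{\left(a \right)} = -93 + a$
$C{\left(j,r \right)} = \frac{94 + j}{-222 + r}$
$Y{\left(-36 \right)} - C{\left(-55,-202 \right)} = \left(-93 - 36\right) - \frac{94 - 55}{-222 - 202} = -129 - \frac{1}{-424} \cdot 39 = -129 - \left(- \frac{1}{424}\right) 39 = -129 - - \frac{39}{424} = -129 + \frac{39}{424} = - \frac{54657}{424}$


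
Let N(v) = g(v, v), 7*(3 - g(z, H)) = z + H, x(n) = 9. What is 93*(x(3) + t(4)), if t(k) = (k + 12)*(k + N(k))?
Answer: 66867/7 ≈ 9552.4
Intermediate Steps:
g(z, H) = 3 - H/7 - z/7 (g(z, H) = 3 - (z + H)/7 = 3 - (H + z)/7 = 3 + (-H/7 - z/7) = 3 - H/7 - z/7)
N(v) = 3 - 2*v/7 (N(v) = 3 - v/7 - v/7 = 3 - 2*v/7)
t(k) = (3 + 5*k/7)*(12 + k) (t(k) = (k + 12)*(k + (3 - 2*k/7)) = (12 + k)*(3 + 5*k/7) = (3 + 5*k/7)*(12 + k))
93*(x(3) + t(4)) = 93*(9 + (36 + (5/7)*4**2 + (81/7)*4)) = 93*(9 + (36 + (5/7)*16 + 324/7)) = 93*(9 + (36 + 80/7 + 324/7)) = 93*(9 + 656/7) = 93*(719/7) = 66867/7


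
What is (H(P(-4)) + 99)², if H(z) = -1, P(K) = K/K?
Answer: 9604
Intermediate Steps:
P(K) = 1
(H(P(-4)) + 99)² = (-1 + 99)² = 98² = 9604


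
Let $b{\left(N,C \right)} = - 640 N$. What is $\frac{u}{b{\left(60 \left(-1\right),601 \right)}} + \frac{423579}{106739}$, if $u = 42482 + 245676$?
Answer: $\frac{23511565181}{2049388800} \approx 11.472$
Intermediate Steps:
$u = 288158$
$\frac{u}{b{\left(60 \left(-1\right),601 \right)}} + \frac{423579}{106739} = \frac{288158}{\left(-640\right) 60 \left(-1\right)} + \frac{423579}{106739} = \frac{288158}{\left(-640\right) \left(-60\right)} + 423579 \cdot \frac{1}{106739} = \frac{288158}{38400} + \frac{423579}{106739} = 288158 \cdot \frac{1}{38400} + \frac{423579}{106739} = \frac{144079}{19200} + \frac{423579}{106739} = \frac{23511565181}{2049388800}$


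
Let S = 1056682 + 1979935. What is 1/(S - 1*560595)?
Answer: 1/2476022 ≈ 4.0387e-7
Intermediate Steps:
S = 3036617
1/(S - 1*560595) = 1/(3036617 - 1*560595) = 1/(3036617 - 560595) = 1/2476022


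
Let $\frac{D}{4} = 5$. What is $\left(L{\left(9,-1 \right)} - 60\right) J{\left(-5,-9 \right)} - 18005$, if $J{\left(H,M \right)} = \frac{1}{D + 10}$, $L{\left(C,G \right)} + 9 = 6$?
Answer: $- \frac{180071}{10} \approx -18007.0$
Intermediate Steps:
$D = 20$ ($D = 4 \cdot 5 = 20$)
$L{\left(C,G \right)} = -3$ ($L{\left(C,G \right)} = -9 + 6 = -3$)
$J{\left(H,M \right)} = \frac{1}{30}$ ($J{\left(H,M \right)} = \frac{1}{20 + 10} = \frac{1}{30}$)
$\left(L{\left(9,-1 \right)} - 60\right) J{\left(-5,-9 \right)} - 18005 = \left(-3 - 60\right) \frac{1}{30} - 18005 = \left(-63\right) \frac{1}{30} - 18005 = - \frac{21}{10} - 18005 = - \frac{180071}{10}$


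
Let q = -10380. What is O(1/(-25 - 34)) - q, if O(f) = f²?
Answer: 36132781/3481 ≈ 10380.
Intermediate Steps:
O(1/(-25 - 34)) - q = (1/(-25 - 34))² - 1*(-10380) = (1/(-59))² + 10380 = (-1/59)² + 10380 = 1/3481 + 10380 = 36132781/3481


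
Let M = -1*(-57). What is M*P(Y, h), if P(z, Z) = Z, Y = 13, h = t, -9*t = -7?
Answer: 133/3 ≈ 44.333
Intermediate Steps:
t = 7/9 (t = -⅑*(-7) = 7/9 ≈ 0.77778)
h = 7/9 ≈ 0.77778
M = 57
M*P(Y, h) = 57*(7/9) = 133/3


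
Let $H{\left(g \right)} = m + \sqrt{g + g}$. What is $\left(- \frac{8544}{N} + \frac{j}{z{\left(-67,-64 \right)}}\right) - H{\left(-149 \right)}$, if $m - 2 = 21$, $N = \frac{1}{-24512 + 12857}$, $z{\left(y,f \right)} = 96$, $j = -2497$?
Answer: $\frac{9559706015}{96} - i \sqrt{298} \approx 9.958 \cdot 10^{7} - 17.263 i$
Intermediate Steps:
$N = - \frac{1}{11655}$ ($N = \frac{1}{-11655} = - \frac{1}{11655} \approx -8.58 \cdot 10^{-5}$)
$m = 23$ ($m = 2 + 21 = 23$)
$H{\left(g \right)} = 23 + \sqrt{2} \sqrt{g}$ ($H{\left(g \right)} = 23 + \sqrt{g + g} = 23 + \sqrt{2 g} = 23 + \sqrt{2} \sqrt{g}$)
$\left(- \frac{8544}{N} + \frac{j}{z{\left(-67,-64 \right)}}\right) - H{\left(-149 \right)} = \left(- \frac{8544}{- \frac{1}{11655}} - \frac{2497}{96}\right) - \left(23 + \sqrt{2} \sqrt{-149}\right) = \left(\left(-8544\right) \left(-11655\right) - \frac{2497}{96}\right) - \left(23 + \sqrt{2} i \sqrt{149}\right) = \left(99580320 - \frac{2497}{96}\right) - \left(23 + i \sqrt{298}\right) = \frac{9559708223}{96} - \left(23 + i \sqrt{298}\right) = \frac{9559706015}{96} - i \sqrt{298}$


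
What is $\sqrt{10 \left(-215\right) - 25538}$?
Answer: $2 i \sqrt{6922} \approx 166.4 i$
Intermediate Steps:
$\sqrt{10 \left(-215\right) - 25538} = \sqrt{-2150 - 25538} = \sqrt{-27688} = 2 i \sqrt{6922}$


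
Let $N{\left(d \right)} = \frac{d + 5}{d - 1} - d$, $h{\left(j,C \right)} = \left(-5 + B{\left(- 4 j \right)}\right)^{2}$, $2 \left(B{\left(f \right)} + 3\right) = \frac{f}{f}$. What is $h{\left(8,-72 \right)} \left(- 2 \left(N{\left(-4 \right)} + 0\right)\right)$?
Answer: $- \frac{855}{2} \approx -427.5$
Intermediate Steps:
$B{\left(f \right)} = - \frac{5}{2}$ ($B{\left(f \right)} = -3 + \frac{f \frac{1}{f}}{2} = -3 + \frac{1}{2} \cdot 1 = -3 + \frac{1}{2} = - \frac{5}{2}$)
$h{\left(j,C \right)} = \frac{225}{4}$ ($h{\left(j,C \right)} = \left(-5 - \frac{5}{2}\right)^{2} = \left(- \frac{15}{2}\right)^{2} = \frac{225}{4}$)
$N{\left(d \right)} = - d + \frac{5 + d}{-1 + d}$ ($N{\left(d \right)} = \frac{5 + d}{-1 + d} - d = - d + \frac{5 + d}{-1 + d}$)
$h{\left(8,-72 \right)} \left(- 2 \left(N{\left(-4 \right)} + 0\right)\right) = \frac{225 \left(- 2 \left(\frac{5 - \left(-4\right)^{2} + 2 \left(-4\right)}{-1 - 4} + 0\right)\right)}{4} = \frac{225 \left(- 2 \left(\frac{5 - 16 - 8}{-5} + 0\right)\right)}{4} = \frac{225 \left(- 2 \left(- \frac{5 - 16 - 8}{5} + 0\right)\right)}{4} = \frac{225 \left(- 2 \left(\left(- \frac{1}{5}\right) \left(-19\right) + 0\right)\right)}{4} = \frac{225 \left(- 2 \left(\frac{19}{5} + 0\right)\right)}{4} = \frac{225 \left(\left(-2\right) \frac{19}{5}\right)}{4} = \frac{225}{4} \left(- \frac{38}{5}\right) = - \frac{855}{2}$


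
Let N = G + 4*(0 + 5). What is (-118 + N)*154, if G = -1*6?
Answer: -16016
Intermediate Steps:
G = -6
N = 14 (N = -6 + 4*(0 + 5) = -6 + 4*5 = -6 + 20 = 14)
(-118 + N)*154 = (-118 + 14)*154 = -104*154 = -16016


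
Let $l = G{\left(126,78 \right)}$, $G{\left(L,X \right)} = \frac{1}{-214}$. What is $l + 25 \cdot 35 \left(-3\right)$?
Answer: $- \frac{561751}{214} \approx -2625.0$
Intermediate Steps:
$G{\left(L,X \right)} = - \frac{1}{214}$
$l = - \frac{1}{214} \approx -0.0046729$
$l + 25 \cdot 35 \left(-3\right) = - \frac{1}{214} + 25 \cdot 35 \left(-3\right) = - \frac{1}{214} + 875 \left(-3\right) = - \frac{1}{214} - 2625 = - \frac{561751}{214}$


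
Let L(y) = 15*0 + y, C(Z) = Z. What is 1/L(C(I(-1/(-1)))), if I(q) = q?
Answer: 1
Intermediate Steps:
L(y) = y (L(y) = 0 + y = y)
1/L(C(I(-1/(-1)))) = 1/(-1/(-1)) = 1/(-1*(-1)) = 1/1 = 1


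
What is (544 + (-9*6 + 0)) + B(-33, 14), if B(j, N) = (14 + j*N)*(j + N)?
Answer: 9002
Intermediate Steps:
B(j, N) = (14 + N*j)*(N + j)
(544 + (-9*6 + 0)) + B(-33, 14) = (544 + (-9*6 + 0)) + (14*14 + 14*(-33) + 14*(-33)² - 33*14²) = (544 + (-54 + 0)) + (196 - 462 + 14*1089 - 33*196) = (544 - 54) + (196 - 462 + 15246 - 6468) = 490 + 8512 = 9002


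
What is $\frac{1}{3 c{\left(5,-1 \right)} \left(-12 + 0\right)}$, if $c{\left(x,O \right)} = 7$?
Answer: $- \frac{1}{252} \approx -0.0039683$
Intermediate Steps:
$\frac{1}{3 c{\left(5,-1 \right)} \left(-12 + 0\right)} = \frac{1}{3 \cdot 7 \left(-12 + 0\right)} = \frac{1}{21 \left(-12\right)} = \frac{1}{-252} = - \frac{1}{252}$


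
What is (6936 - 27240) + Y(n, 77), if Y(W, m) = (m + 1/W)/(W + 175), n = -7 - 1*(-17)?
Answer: -37561629/1850 ≈ -20304.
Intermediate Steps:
n = 10 (n = -7 + 17 = 10)
Y(W, m) = (m + 1/W)/(175 + W)
(6936 - 27240) + Y(n, 77) = (6936 - 27240) + (1 + 10*77)/(10*(175 + 10)) = -20304 + (⅒)*(1 + 770)/185 = -20304 + (⅒)*(1/185)*771 = -20304 + 771/1850 = -37561629/1850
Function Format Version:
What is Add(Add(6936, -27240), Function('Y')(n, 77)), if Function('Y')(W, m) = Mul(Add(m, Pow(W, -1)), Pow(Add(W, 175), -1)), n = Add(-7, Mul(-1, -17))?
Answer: Rational(-37561629, 1850) ≈ -20304.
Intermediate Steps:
n = 10 (n = Add(-7, 17) = 10)
Function('Y')(W, m) = Mul(Pow(Add(175, W), -1), Add(m, Pow(W, -1))) (Function('Y')(W, m) = Mul(Add(m, Pow(W, -1)), Pow(Add(175, W), -1)) = Mul(Pow(Add(175, W), -1), Add(m, Pow(W, -1))))
Add(Add(6936, -27240), Function('Y')(n, 77)) = Add(Add(6936, -27240), Mul(Pow(10, -1), Pow(Add(175, 10), -1), Add(1, Mul(10, 77)))) = Add(-20304, Mul(Rational(1, 10), Pow(185, -1), Add(1, 770))) = Add(-20304, Mul(Rational(1, 10), Rational(1, 185), 771)) = Add(-20304, Rational(771, 1850)) = Rational(-37561629, 1850)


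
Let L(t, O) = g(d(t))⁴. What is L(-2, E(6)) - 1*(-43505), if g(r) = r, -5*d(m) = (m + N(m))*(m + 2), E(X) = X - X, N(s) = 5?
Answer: 43505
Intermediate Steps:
E(X) = 0
d(m) = -(2 + m)*(5 + m)/5 (d(m) = -(m + 5)*(m + 2)/5 = -(5 + m)*(2 + m)/5 = -(2 + m)*(5 + m)/5)
L(t, O) = (-2 - 7*t/5 - t²/5)⁴
L(-2, E(6)) - 1*(-43505) = (10 + (-2)² + 7*(-2))⁴/625 - 1*(-43505) = (10 + 4 - 14)⁴/625 + 43505 = (1/625)*0⁴ + 43505 = (1/625)*0 + 43505 = 0 + 43505 = 43505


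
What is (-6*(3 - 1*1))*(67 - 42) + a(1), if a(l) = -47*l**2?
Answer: -347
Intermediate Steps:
(-6*(3 - 1*1))*(67 - 42) + a(1) = (-6*(3 - 1*1))*(67 - 42) - 47*1**2 = -6*(3 - 1)*25 - 47*1 = -6*2*25 - 47 = -12*25 - 47 = -300 - 47 = -347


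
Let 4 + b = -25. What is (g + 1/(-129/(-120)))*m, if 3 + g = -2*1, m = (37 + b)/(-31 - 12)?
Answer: 1400/1849 ≈ 0.75717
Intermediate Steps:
b = -29 (b = -4 - 25 = -29)
m = -8/43 (m = (37 - 29)/(-31 - 12) = 8/(-43) = 8*(-1/43) = -8/43 ≈ -0.18605)
g = -5 (g = -3 - 2*1 = -3 - 2 = -5)
(g + 1/(-129/(-120)))*m = (-5 + 1/(-129/(-120)))*(-8/43) = (-5 + 1/(-129*(-1/120)))*(-8/43) = (-5 + 1/(43/40))*(-8/43) = (-5 + 40/43)*(-8/43) = -175/43*(-8/43) = 1400/1849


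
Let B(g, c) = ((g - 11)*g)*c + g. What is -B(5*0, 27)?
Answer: 0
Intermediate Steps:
B(g, c) = g + c*g*(-11 + g) (B(g, c) = ((-11 + g)*g)*c + g = (g*(-11 + g))*c + g = c*g*(-11 + g) + g = g + c*g*(-11 + g))
-B(5*0, 27) = -5*0*(1 - 11*27 + 27*(5*0)) = -0*(1 - 297 + 27*0) = -0*(1 - 297 + 0) = -0*(-296) = -1*0 = 0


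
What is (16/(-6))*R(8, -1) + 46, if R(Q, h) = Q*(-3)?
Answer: 110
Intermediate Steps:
R(Q, h) = -3*Q
(16/(-6))*R(8, -1) + 46 = (16/(-6))*(-3*8) + 46 = (16*(-1/6))*(-24) + 46 = -8/3*(-24) + 46 = 64 + 46 = 110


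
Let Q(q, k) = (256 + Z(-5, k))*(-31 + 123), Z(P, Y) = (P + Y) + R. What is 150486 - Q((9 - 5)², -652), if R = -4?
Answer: 187746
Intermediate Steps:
Z(P, Y) = -4 + P + Y (Z(P, Y) = (P + Y) - 4 = -4 + P + Y)
Q(q, k) = 22724 + 92*k (Q(q, k) = (256 + (-4 - 5 + k))*(-31 + 123) = (256 + (-9 + k))*92 = (247 + k)*92 = 22724 + 92*k)
150486 - Q((9 - 5)², -652) = 150486 - (22724 + 92*(-652)) = 150486 - (22724 - 59984) = 150486 - 1*(-37260) = 150486 + 37260 = 187746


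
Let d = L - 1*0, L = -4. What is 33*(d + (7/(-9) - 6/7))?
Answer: -3905/21 ≈ -185.95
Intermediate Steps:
d = -4 (d = -4 - 1*0 = -4 + 0 = -4)
33*(d + (7/(-9) - 6/7)) = 33*(-4 + (7/(-9) - 6/7)) = 33*(-4 + (7*(-⅑) - 6*⅐)) = 33*(-4 + (-7/9 - 6/7)) = 33*(-4 - 103/63) = 33*(-355/63) = -3905/21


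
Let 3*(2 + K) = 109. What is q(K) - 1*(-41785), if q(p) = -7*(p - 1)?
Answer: 124655/3 ≈ 41552.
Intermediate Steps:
K = 103/3 (K = -2 + (⅓)*109 = -2 + 109/3 = 103/3 ≈ 34.333)
q(p) = 7 - 7*p (q(p) = -7*(-1 + p) = 7 - 7*p)
q(K) - 1*(-41785) = (7 - 7*103/3) - 1*(-41785) = (7 - 721/3) + 41785 = -700/3 + 41785 = 124655/3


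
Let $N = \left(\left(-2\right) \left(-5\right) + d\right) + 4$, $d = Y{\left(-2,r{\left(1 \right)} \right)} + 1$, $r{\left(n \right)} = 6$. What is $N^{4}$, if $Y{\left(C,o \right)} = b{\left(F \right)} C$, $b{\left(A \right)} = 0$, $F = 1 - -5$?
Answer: $50625$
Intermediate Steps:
$F = 6$ ($F = 1 + 5 = 6$)
$Y{\left(C,o \right)} = 0$ ($Y{\left(C,o \right)} = 0 C = 0$)
$d = 1$ ($d = 0 + 1 = 1$)
$N = 15$ ($N = \left(\left(-2\right) \left(-5\right) + 1\right) + 4 = \left(10 + 1\right) + 4 = 11 + 4 = 15$)
$N^{4} = 15^{4} = 50625$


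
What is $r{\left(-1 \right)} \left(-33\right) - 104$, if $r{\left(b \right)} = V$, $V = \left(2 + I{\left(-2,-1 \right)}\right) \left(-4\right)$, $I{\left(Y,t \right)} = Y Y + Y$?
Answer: $424$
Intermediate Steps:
$I{\left(Y,t \right)} = Y + Y^{2}$ ($I{\left(Y,t \right)} = Y^{2} + Y = Y + Y^{2}$)
$V = -16$ ($V = \left(2 - 2 \left(1 - 2\right)\right) \left(-4\right) = \left(2 - -2\right) \left(-4\right) = \left(2 + 2\right) \left(-4\right) = 4 \left(-4\right) = -16$)
$r{\left(b \right)} = -16$
$r{\left(-1 \right)} \left(-33\right) - 104 = \left(-16\right) \left(-33\right) - 104 = 528 - 104 = 424$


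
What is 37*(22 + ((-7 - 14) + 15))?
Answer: 592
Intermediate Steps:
37*(22 + ((-7 - 14) + 15)) = 37*(22 + (-21 + 15)) = 37*(22 - 6) = 37*16 = 592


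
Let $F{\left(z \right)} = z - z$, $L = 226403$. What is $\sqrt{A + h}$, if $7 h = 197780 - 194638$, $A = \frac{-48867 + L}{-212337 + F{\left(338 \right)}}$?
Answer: $\frac{\sqrt{109977370765402}}{495453} \approx 21.167$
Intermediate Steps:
$F{\left(z \right)} = 0$
$A = - \frac{177536}{212337}$ ($A = \frac{-48867 + 226403}{-212337 + 0} = \frac{177536}{-212337} = 177536 \left(- \frac{1}{212337}\right) = - \frac{177536}{212337} \approx -0.83611$)
$h = \frac{3142}{7}$ ($h = \frac{197780 - 194638}{7} = \frac{1}{7} \cdot 3142 = \frac{3142}{7} \approx 448.86$)
$\sqrt{A + h} = \sqrt{- \frac{177536}{212337} + \frac{3142}{7}} = \sqrt{\frac{665920102}{1486359}} = \frac{\sqrt{109977370765402}}{495453}$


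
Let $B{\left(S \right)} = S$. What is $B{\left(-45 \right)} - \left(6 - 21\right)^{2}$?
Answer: $-270$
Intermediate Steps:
$B{\left(-45 \right)} - \left(6 - 21\right)^{2} = -45 - \left(6 - 21\right)^{2} = -45 - \left(-15\right)^{2} = -45 - 225 = -270$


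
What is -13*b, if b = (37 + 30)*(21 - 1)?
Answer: -17420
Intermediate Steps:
b = 1340 (b = 67*20 = 1340)
-13*b = -13*1340 = -17420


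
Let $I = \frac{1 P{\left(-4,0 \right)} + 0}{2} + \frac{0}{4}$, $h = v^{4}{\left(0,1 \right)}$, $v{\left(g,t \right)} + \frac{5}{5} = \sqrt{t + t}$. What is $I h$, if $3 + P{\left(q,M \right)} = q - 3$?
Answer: $-85 + 60 \sqrt{2} \approx -0.14719$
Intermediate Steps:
$P{\left(q,M \right)} = -6 + q$ ($P{\left(q,M \right)} = -3 + \left(q - 3\right) = -3 + \left(-3 + q\right) = -6 + q$)
$v{\left(g,t \right)} = -1 + \sqrt{2} \sqrt{t}$ ($v{\left(g,t \right)} = -1 + \sqrt{t + t} = -1 + \sqrt{2 t} = -1 + \sqrt{2} \sqrt{t}$)
$h = \left(-1 + \sqrt{2}\right)^{4}$ ($h = \left(-1 + \sqrt{2} \sqrt{1}\right)^{4} = \left(-1 + \sqrt{2} \cdot 1\right)^{4} = \left(-1 + \sqrt{2}\right)^{4} \approx 0.029437$)
$I = -5$ ($I = \frac{1 \left(-6 - 4\right) + 0}{2} + \frac{0}{4} = \left(1 \left(-10\right) + 0\right) \frac{1}{2} + 0 \cdot \frac{1}{4} = \left(-10 + 0\right) \frac{1}{2} + 0 = \left(-10\right) \frac{1}{2} + 0 = -5 + 0 = -5$)
$I h = - 5 \left(1 - \sqrt{2}\right)^{4}$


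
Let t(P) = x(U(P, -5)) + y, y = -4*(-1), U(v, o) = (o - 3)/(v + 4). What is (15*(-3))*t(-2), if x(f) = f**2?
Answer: -900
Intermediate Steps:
U(v, o) = (-3 + o)/(4 + v)
y = 4
t(P) = 4 + 64/(4 + P)**2 (t(P) = ((-3 - 5)/(4 + P))**2 + 4 = (-8/(4 + P))**2 + 4 = 64/(4 + P)**2 + 4 = 4 + 64/(4 + P)**2)
(15*(-3))*t(-2) = (15*(-3))*(4 + 64/(4 - 2)**2) = -45*(4 + 64/2**2) = -45*(4 + 64*(1/4)) = -45*(4 + 16) = -45*20 = -900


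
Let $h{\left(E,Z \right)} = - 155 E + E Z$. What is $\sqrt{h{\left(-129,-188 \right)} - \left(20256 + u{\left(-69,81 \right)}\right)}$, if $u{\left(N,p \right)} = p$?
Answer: $\sqrt{23910} \approx 154.63$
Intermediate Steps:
$\sqrt{h{\left(-129,-188 \right)} - \left(20256 + u{\left(-69,81 \right)}\right)} = \sqrt{- 129 \left(-155 - 188\right) - 20337} = \sqrt{\left(-129\right) \left(-343\right) - 20337} = \sqrt{44247 - 20337} = \sqrt{23910}$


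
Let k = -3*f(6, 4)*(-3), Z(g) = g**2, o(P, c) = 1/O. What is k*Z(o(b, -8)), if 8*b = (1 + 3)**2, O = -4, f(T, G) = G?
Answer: 9/4 ≈ 2.2500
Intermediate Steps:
b = 2 (b = (1 + 3)**2/8 = (1/8)*4**2 = (1/8)*16 = 2)
o(P, c) = -1/4 (o(P, c) = 1/(-4) = -1/4)
k = 36 (k = -3*4*(-3) = -12*(-3) = 36)
k*Z(o(b, -8)) = 36*(-1/4)**2 = 36*(1/16) = 9/4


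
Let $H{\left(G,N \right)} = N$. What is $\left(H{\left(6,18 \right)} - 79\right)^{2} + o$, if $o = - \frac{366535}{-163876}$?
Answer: $\frac{610149131}{163876} \approx 3723.2$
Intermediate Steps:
$o = \frac{366535}{163876}$ ($o = \left(-366535\right) \left(- \frac{1}{163876}\right) = \frac{366535}{163876} \approx 2.2367$)
$\left(H{\left(6,18 \right)} - 79\right)^{2} + o = \left(18 - 79\right)^{2} + \frac{366535}{163876} = \left(-61\right)^{2} + \frac{366535}{163876} = 3721 + \frac{366535}{163876} = \frac{610149131}{163876}$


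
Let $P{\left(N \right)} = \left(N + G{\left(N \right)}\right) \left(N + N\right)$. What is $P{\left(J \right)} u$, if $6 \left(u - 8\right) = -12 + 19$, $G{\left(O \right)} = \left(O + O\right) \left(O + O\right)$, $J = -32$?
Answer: $- \frac{7152640}{3} \approx -2.3842 \cdot 10^{6}$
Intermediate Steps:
$G{\left(O \right)} = 4 O^{2}$ ($G{\left(O \right)} = 2 O 2 O = 4 O^{2}$)
$u = \frac{55}{6}$ ($u = 8 + \frac{-12 + 19}{6} = 8 + \frac{1}{6} \cdot 7 = 8 + \frac{7}{6} = \frac{55}{6} \approx 9.1667$)
$P{\left(N \right)} = 2 N \left(N + 4 N^{2}\right)$ ($P{\left(N \right)} = \left(N + 4 N^{2}\right) \left(N + N\right) = \left(N + 4 N^{2}\right) 2 N = 2 N \left(N + 4 N^{2}\right)$)
$P{\left(J \right)} u = \left(-32\right)^{2} \left(2 + 8 \left(-32\right)\right) \frac{55}{6} = 1024 \left(2 - 256\right) \frac{55}{6} = 1024 \left(-254\right) \frac{55}{6} = \left(-260096\right) \frac{55}{6} = - \frac{7152640}{3}$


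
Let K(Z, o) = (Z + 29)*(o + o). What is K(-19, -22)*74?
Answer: -32560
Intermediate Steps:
K(Z, o) = 2*o*(29 + Z) (K(Z, o) = (29 + Z)*(2*o) = 2*o*(29 + Z))
K(-19, -22)*74 = (2*(-22)*(29 - 19))*74 = (2*(-22)*10)*74 = -440*74 = -32560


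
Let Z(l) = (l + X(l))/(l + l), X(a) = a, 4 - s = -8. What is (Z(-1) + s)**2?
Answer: 169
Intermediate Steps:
s = 12 (s = 4 - 1*(-8) = 4 + 8 = 12)
Z(l) = 1 (Z(l) = (l + l)/(l + l) = (2*l)/((2*l)) = (2*l)*(1/(2*l)) = 1)
(Z(-1) + s)**2 = (1 + 12)**2 = 13**2 = 169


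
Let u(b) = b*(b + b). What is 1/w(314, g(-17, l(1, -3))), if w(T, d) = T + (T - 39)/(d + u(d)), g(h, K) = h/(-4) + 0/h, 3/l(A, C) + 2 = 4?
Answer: 323/103622 ≈ 0.0031171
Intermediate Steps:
u(b) = 2*b² (u(b) = b*(2*b) = 2*b²)
l(A, C) = 3/2 (l(A, C) = 3/(-2 + 4) = 3/2)
g(h, K) = -h/4 (g(h, K) = h*(-¼) + 0 = -h/4 + 0 = -h/4)
w(T, d) = T + (-39 + T)/(d + 2*d²) (w(T, d) = T + (T - 39)/(d + 2*d²) = T + (-39 + T)/(d + 2*d²))
1/w(314, g(-17, l(1, -3))) = 1/((-39 + 314 + 314*(-¼*(-17)) + 2*314*(-¼*(-17))²)/(((-¼*(-17)))*(1 + 2*(-¼*(-17))))) = 1/((-39 + 314 + 314*(17/4) + 2*314*(17/4)²)/((17/4)*(1 + 2*(17/4)))) = 1/(4*(-39 + 314 + 2669/2 + 2*314*(289/16))/(17*(1 + 17/2))) = 1/(4*(-39 + 314 + 2669/2 + 45373/4)/(17*(19/2))) = 1/((4/17)*(2/19)*(51811/4)) = 1/(103622/323) = 323/103622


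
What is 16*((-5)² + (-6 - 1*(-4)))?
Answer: 368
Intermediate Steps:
16*((-5)² + (-6 - 1*(-4))) = 16*(25 + (-6 + 4)) = 16*(25 - 2) = 16*23 = 368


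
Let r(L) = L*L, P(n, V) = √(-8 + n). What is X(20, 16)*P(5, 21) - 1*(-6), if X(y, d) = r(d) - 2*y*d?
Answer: 6 - 384*I*√3 ≈ 6.0 - 665.11*I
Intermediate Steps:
r(L) = L²
X(y, d) = d² - 2*d*y (X(y, d) = d² - 2*y*d = d² - 2*d*y)
X(20, 16)*P(5, 21) - 1*(-6) = (16*(16 - 2*20))*√(-8 + 5) - 1*(-6) = (16*(16 - 40))*√(-3) + 6 = (16*(-24))*(I*√3) + 6 = -384*I*√3 + 6 = 6 - 384*I*√3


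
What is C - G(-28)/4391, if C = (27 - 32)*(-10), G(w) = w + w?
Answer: 219606/4391 ≈ 50.013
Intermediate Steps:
G(w) = 2*w
C = 50 (C = -5*(-10) = 50)
C - G(-28)/4391 = 50 - 2*(-28)/4391 = 50 - (-56)/4391 = 50 - 1*(-56/4391) = 50 + 56/4391 = 219606/4391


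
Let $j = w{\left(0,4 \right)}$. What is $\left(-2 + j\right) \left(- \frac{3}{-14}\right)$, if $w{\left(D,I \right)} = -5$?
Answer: $- \frac{3}{2} \approx -1.5$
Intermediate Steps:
$j = -5$
$\left(-2 + j\right) \left(- \frac{3}{-14}\right) = \left(-2 - 5\right) \left(- \frac{3}{-14}\right) = - 7 \left(\left(-3\right) \left(- \frac{1}{14}\right)\right) = \left(-7\right) \frac{3}{14} = - \frac{3}{2}$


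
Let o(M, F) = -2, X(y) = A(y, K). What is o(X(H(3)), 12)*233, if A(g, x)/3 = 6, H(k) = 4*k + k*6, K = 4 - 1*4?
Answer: -466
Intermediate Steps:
K = 0 (K = 4 - 4 = 0)
H(k) = 10*k (H(k) = 4*k + 6*k = 10*k)
A(g, x) = 18 (A(g, x) = 3*6 = 18)
X(y) = 18
o(X(H(3)), 12)*233 = -2*233 = -466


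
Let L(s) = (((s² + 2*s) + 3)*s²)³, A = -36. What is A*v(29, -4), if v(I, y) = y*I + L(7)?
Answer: -1217650204368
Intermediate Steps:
L(s) = s⁶*(3 + s² + 2*s)³ (L(s) = ((3 + s² + 2*s)*s²)³ = (s²*(3 + s² + 2*s))³ = s⁶*(3 + s² + 2*s)³)
v(I, y) = 33823616904 + I*y (v(I, y) = y*I + 7⁶*(3 + 7² + 2*7)³ = I*y + 117649*(3 + 49 + 14)³ = I*y + 117649*66³ = I*y + 117649*287496 = I*y + 33823616904 = 33823616904 + I*y)
A*v(29, -4) = -36*(33823616904 + 29*(-4)) = -36*(33823616904 - 116) = -36*33823616788 = -1217650204368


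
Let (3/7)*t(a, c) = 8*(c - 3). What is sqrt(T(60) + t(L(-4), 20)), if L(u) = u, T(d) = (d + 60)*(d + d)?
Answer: 2*sqrt(33114)/3 ≈ 121.32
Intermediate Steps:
T(d) = 2*d*(60 + d) (T(d) = (60 + d)*(2*d) = 2*d*(60 + d))
t(a, c) = -56 + 56*c/3 (t(a, c) = 7*(8*(c - 3))/3 = 7*(8*(-3 + c))/3 = 7*(-24 + 8*c)/3 = -56 + 56*c/3)
sqrt(T(60) + t(L(-4), 20)) = sqrt(2*60*(60 + 60) + (-56 + (56/3)*20)) = sqrt(2*60*120 + (-56 + 1120/3)) = sqrt(14400 + 952/3) = sqrt(44152/3) = 2*sqrt(33114)/3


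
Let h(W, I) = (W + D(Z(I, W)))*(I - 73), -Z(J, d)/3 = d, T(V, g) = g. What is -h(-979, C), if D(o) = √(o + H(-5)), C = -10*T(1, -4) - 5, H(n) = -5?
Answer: -37202 + 76*√733 ≈ -35144.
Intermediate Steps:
Z(J, d) = -3*d
C = 35 (C = -10*(-4) - 5 = 40 - 5 = 35)
D(o) = √(-5 + o) (D(o) = √(o - 5) = √(-5 + o))
h(W, I) = (-73 + I)*(W + √(-5 - 3*W)) (h(W, I) = (W + √(-5 - 3*W))*(I - 73) = (W + √(-5 - 3*W))*(-73 + I) = (-73 + I)*(W + √(-5 - 3*W)))
-h(-979, C) = -(-73*(-979) - 73*√(-5 - 3*(-979)) + 35*(-979) + 35*√(-5 - 3*(-979))) = -(71467 - 73*√(-5 + 2937) - 34265 + 35*√(-5 + 2937)) = -(71467 - 146*√733 - 34265 + 35*√2932) = -(71467 - 146*√733 - 34265 + 35*(2*√733)) = -(71467 - 146*√733 - 34265 + 70*√733) = -(37202 - 76*√733) = -37202 + 76*√733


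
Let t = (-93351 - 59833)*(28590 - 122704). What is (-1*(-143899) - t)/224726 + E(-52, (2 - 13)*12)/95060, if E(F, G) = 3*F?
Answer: -342610866069219/5340613390 ≈ -64152.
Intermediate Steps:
t = 14416758976 (t = -153184*(-94114) = 14416758976)
(-1*(-143899) - t)/224726 + E(-52, (2 - 13)*12)/95060 = (-1*(-143899) - 1*14416758976)/224726 + (3*(-52))/95060 = (143899 - 14416758976)*(1/224726) - 156*1/95060 = -14416615077*1/224726 - 39/23765 = -14416615077/224726 - 39/23765 = -342610866069219/5340613390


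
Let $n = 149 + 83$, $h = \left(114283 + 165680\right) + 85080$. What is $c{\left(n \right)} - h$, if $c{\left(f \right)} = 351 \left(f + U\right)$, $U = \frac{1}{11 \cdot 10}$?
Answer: $- \frac{31196859}{110} \approx -2.8361 \cdot 10^{5}$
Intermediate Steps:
$h = 365043$ ($h = 279963 + 85080 = 365043$)
$U = \frac{1}{110} \approx 0.0090909$
$n = 232$
$c{\left(f \right)} = \frac{351}{110} + 351 f$ ($c{\left(f \right)} = 351 \left(f + \frac{1}{110}\right) = 351 \left(\frac{1}{110} + f\right) = \frac{351}{110} + 351 f$)
$c{\left(n \right)} - h = \left(\frac{351}{110} + 351 \cdot 232\right) - 365043 = \left(\frac{351}{110} + 81432\right) - 365043 = \frac{8957871}{110} - 365043 = - \frac{31196859}{110}$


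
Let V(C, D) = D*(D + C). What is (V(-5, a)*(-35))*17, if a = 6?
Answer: -3570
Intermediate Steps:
V(C, D) = D*(C + D)
(V(-5, a)*(-35))*17 = ((6*(-5 + 6))*(-35))*17 = ((6*1)*(-35))*17 = (6*(-35))*17 = -210*17 = -3570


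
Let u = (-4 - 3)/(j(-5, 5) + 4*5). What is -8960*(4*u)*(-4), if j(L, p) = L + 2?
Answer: -1003520/17 ≈ -59031.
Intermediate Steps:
j(L, p) = 2 + L
u = -7/17 (u = (-4 - 3)/((2 - 5) + 4*5) = -7/(-3 + 20) = -7/17 ≈ -0.41176)
-8960*(4*u)*(-4) = -8960*(4*(-7/17))*(-4) = -8960*(-28/17*(-4)) = -8960*112/17 = -1*1003520/17 = -1003520/17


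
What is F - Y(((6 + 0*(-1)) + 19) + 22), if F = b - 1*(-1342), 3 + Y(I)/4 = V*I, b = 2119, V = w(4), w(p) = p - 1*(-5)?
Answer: 1781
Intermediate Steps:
w(p) = 5 + p (w(p) = p + 5 = 5 + p)
V = 9 (V = 5 + 4 = 9)
Y(I) = -12 + 36*I (Y(I) = -12 + 4*(9*I) = -12 + 36*I)
F = 3461 (F = 2119 - 1*(-1342) = 2119 + 1342 = 3461)
F - Y(((6 + 0*(-1)) + 19) + 22) = 3461 - (-12 + 36*(((6 + 0*(-1)) + 19) + 22)) = 3461 - (-12 + 36*(((6 + 0) + 19) + 22)) = 3461 - (-12 + 36*((6 + 19) + 22)) = 3461 - (-12 + 36*(25 + 22)) = 3461 - (-12 + 36*47) = 3461 - (-12 + 1692) = 3461 - 1*1680 = 3461 - 1680 = 1781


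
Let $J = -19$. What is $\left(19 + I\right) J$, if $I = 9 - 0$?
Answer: $-532$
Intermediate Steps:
$I = 9$ ($I = 9 + 0 = 9$)
$\left(19 + I\right) J = \left(19 + 9\right) \left(-19\right) = 28 \left(-19\right) = -532$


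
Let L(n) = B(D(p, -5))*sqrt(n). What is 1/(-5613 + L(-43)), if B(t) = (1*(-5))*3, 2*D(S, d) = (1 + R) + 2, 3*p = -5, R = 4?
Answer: I/(3*(-1871*I + 5*sqrt(43))) ≈ -0.0001781 + 3.1211e-6*I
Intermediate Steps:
p = -5/3 (p = (1/3)*(-5) = -5/3 ≈ -1.6667)
D(S, d) = 7/2 (D(S, d) = ((1 + 4) + 2)/2 = (5 + 2)/2 = (1/2)*7 = 7/2)
B(t) = -15 (B(t) = -5*3 = -15)
L(n) = -15*sqrt(n)
1/(-5613 + L(-43)) = 1/(-5613 - 15*I*sqrt(43))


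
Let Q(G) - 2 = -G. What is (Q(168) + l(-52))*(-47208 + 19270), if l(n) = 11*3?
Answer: 3715754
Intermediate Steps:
Q(G) = 2 - G
l(n) = 33
(Q(168) + l(-52))*(-47208 + 19270) = ((2 - 1*168) + 33)*(-47208 + 19270) = ((2 - 168) + 33)*(-27938) = (-166 + 33)*(-27938) = -133*(-27938) = 3715754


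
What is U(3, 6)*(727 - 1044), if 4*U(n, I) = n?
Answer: -951/4 ≈ -237.75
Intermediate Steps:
U(n, I) = n/4
U(3, 6)*(727 - 1044) = ((¼)*3)*(727 - 1044) = (¾)*(-317) = -951/4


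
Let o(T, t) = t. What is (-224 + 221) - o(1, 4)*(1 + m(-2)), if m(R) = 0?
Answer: -7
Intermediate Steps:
(-224 + 221) - o(1, 4)*(1 + m(-2)) = (-224 + 221) - 4*(1 + 0) = -3 - 4 = -7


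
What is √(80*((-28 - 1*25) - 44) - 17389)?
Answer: I*√25149 ≈ 158.58*I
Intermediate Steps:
√(80*((-28 - 1*25) - 44) - 17389) = √(80*((-28 - 25) - 44) - 17389) = √(80*(-53 - 44) - 17389) = √(80*(-97) - 17389) = √(-7760 - 17389) = √(-25149) = I*√25149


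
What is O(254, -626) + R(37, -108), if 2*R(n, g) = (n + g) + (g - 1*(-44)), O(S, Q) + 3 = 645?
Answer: 1149/2 ≈ 574.50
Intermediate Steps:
O(S, Q) = 642 (O(S, Q) = -3 + 645 = 642)
R(n, g) = 22 + g + n/2 (R(n, g) = ((n + g) + (g - 1*(-44)))/2 = ((g + n) + (g + 44))/2 = ((g + n) + (44 + g))/2 = (44 + n + 2*g)/2 = 22 + g + n/2)
O(254, -626) + R(37, -108) = 642 + (22 - 108 + (½)*37) = 642 + (22 - 108 + 37/2) = 642 - 135/2 = 1149/2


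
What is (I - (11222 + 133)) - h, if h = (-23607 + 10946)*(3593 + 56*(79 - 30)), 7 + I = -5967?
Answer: 80215428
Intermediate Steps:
I = -5974 (I = -7 - 5967 = -5974)
h = -80232757 (h = -12661*(3593 + 56*49) = -12661*(3593 + 2744) = -12661*6337 = -80232757)
(I - (11222 + 133)) - h = (-5974 - (11222 + 133)) - 1*(-80232757) = (-5974 - 1*11355) + 80232757 = (-5974 - 11355) + 80232757 = -17329 + 80232757 = 80215428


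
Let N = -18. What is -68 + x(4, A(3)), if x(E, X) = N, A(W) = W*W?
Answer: -86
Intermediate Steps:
A(W) = W²
x(E, X) = -18
-68 + x(4, A(3)) = -68 - 18 = -86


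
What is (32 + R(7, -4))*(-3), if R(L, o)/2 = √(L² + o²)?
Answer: -96 - 6*√65 ≈ -144.37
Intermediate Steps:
R(L, o) = 2*√(L² + o²)
(32 + R(7, -4))*(-3) = (32 + 2*√(7² + (-4)²))*(-3) = (32 + 2*√(49 + 16))*(-3) = (32 + 2*√65)*(-3) = -96 - 6*√65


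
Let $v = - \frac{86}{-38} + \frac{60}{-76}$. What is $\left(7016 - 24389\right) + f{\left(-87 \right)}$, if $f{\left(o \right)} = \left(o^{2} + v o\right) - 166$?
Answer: $- \frac{191866}{19} \approx -10098.0$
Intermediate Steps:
$v = \frac{28}{19}$ ($v = \left(-86\right) \left(- \frac{1}{38}\right) + 60 \left(- \frac{1}{76}\right) = \frac{43}{19} - \frac{15}{19} = \frac{28}{19} \approx 1.4737$)
$f{\left(o \right)} = -166 + o^{2} + \frac{28 o}{19}$ ($f{\left(o \right)} = \left(o^{2} + \frac{28 o}{19}\right) - 166 = -166 + o^{2} + \frac{28 o}{19}$)
$\left(7016 - 24389\right) + f{\left(-87 \right)} = \left(7016 - 24389\right) + \left(-166 + \left(-87\right)^{2} + \frac{28}{19} \left(-87\right)\right) = -17373 - - \frac{138221}{19} = -17373 + \frac{138221}{19} = - \frac{191866}{19}$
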